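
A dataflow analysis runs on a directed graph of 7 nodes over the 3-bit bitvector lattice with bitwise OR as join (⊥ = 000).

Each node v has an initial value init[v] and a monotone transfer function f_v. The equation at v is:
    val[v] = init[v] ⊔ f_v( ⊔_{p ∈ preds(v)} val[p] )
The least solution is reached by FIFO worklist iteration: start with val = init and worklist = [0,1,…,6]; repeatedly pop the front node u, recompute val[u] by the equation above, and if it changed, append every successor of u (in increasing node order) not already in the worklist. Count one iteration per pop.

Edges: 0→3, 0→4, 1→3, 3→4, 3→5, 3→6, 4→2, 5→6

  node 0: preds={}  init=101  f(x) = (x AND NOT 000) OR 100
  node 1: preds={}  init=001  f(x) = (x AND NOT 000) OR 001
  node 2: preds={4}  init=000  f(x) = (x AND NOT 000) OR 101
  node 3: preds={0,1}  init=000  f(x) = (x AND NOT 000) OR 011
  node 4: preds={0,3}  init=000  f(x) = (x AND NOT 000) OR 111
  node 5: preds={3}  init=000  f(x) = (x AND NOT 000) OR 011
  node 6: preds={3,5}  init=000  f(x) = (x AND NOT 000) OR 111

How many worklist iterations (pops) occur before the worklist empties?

Trace (8 dequeues):
  [1] u=0 | in 000 | out 101 | ==
  [2] u=1 | in 000 | out 001 | ==
  [3] u=2 | in 000 | out 101 | prev 000 | push {}
  [4] u=3 | in 101 | out 111 | prev 000 | push {}
  [5] u=4 | in 111 | out 111 | prev 000 | push {2}
  [6] u=5 | in 111 | out 111 | prev 000 | push {}
  [7] u=6 | in 111 | out 111 | prev 000 | push {}
  [8] u=2 | in 111 | out 111 | prev 101 | push {}

Converged values:
  [0] 101
  [1] 001
  [2] 111
  [3] 111
  [4] 111
  [5] 111
  [6] 111

8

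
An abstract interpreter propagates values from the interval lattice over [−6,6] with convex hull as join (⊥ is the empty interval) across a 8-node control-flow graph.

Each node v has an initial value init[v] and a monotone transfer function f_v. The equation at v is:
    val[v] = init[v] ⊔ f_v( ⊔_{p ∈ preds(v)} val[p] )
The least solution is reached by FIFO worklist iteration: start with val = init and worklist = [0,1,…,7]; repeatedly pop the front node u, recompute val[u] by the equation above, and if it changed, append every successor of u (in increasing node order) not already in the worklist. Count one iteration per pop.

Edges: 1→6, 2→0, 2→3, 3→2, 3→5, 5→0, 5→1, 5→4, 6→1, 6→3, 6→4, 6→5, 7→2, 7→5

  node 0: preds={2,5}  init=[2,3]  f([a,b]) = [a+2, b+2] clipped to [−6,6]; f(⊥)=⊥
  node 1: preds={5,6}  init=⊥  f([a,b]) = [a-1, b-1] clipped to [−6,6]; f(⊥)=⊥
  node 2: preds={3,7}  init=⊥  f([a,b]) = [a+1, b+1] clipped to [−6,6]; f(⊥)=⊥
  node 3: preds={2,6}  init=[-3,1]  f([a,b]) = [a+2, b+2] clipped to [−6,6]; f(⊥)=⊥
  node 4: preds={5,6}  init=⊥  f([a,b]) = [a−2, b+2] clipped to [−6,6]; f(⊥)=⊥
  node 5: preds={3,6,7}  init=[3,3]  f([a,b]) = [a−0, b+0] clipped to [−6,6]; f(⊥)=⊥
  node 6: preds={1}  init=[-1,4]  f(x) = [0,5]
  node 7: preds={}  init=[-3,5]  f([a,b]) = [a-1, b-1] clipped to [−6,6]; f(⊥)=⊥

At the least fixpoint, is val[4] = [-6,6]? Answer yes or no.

no

Worklist (15 pops):
  #1 pop 0: in=[3,3] → [2,5] (was [2,3]); enqueue []
  #2 pop 1: in=[-1,4] → [-2,3] (was ⊥); enqueue []
  #3 pop 2: in=[-3,5] → [-2,6] (was ⊥); enqueue [0]
  #4 pop 3: in=[-2,6] → [-3,6] (was [-3,1]); enqueue [2]
  #5 pop 4: in=[-1,4] → [-3,6] (was ⊥); enqueue []
  #6 pop 5: in=[-3,6] → [-3,6] (was [3,3]); enqueue [1,4]
  #7 pop 6: in=[-2,3] → [-1,5] (was [-1,4]); enqueue [3,5]
  #8 pop 7: in=⊥ → [-3,5] (no change)
  #9 pop 0: in=[-3,6] → [-1,6] (was [2,5]); enqueue []
  #10 pop 2: in=[-3,6] → [-2,6] (no change)
  #11 pop 1: in=[-3,6] → [-4,5] (was [-2,3]); enqueue [6]
  #12 pop 4: in=[-3,6] → [-5,6] (was [-3,6]); enqueue []
  #13 pop 3: in=[-2,6] → [-3,6] (no change)
  #14 pop 5: in=[-3,6] → [-3,6] (no change)
  #15 pop 6: in=[-4,5] → [-1,5] (no change)

Fixpoint:
  val[0] = [-1,6]
  val[1] = [-4,5]
  val[2] = [-2,6]
  val[3] = [-3,6]
  val[4] = [-5,6]
  val[5] = [-3,6]
  val[6] = [-1,5]
  val[7] = [-3,5]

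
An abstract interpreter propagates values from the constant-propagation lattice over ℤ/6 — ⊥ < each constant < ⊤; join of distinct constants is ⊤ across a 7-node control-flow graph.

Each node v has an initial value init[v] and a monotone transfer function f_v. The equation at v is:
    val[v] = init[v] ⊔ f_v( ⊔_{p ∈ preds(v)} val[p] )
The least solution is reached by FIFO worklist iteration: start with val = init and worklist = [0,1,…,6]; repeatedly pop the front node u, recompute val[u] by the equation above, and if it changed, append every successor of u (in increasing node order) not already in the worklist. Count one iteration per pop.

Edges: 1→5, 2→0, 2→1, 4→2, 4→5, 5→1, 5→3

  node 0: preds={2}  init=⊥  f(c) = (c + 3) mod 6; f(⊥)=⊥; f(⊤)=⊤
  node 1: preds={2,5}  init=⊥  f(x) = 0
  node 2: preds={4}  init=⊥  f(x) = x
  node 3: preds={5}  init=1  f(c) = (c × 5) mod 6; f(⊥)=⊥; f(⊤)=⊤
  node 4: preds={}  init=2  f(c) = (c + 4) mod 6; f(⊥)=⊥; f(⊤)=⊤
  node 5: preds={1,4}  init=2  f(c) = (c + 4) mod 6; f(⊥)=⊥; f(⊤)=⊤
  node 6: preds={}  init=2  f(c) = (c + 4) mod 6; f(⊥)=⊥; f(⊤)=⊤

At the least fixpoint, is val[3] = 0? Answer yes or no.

no

Worklist (10 pops):
  #1 pop 0: in=⊥ → ⊥ (no change)
  #2 pop 1: in=2 → 0 (was ⊥); enqueue []
  #3 pop 2: in=2 → 2 (was ⊥); enqueue [0,1]
  #4 pop 3: in=2 → ⊤ (was 1); enqueue []
  #5 pop 4: in=⊥ → 2 (no change)
  #6 pop 5: in=⊤ → ⊤ (was 2); enqueue [3]
  #7 pop 6: in=⊥ → 2 (no change)
  #8 pop 0: in=2 → 5 (was ⊥); enqueue []
  #9 pop 1: in=⊤ → 0 (no change)
  #10 pop 3: in=⊤ → ⊤ (no change)

Fixpoint:
  val[0] = 5
  val[1] = 0
  val[2] = 2
  val[3] = ⊤
  val[4] = 2
  val[5] = ⊤
  val[6] = 2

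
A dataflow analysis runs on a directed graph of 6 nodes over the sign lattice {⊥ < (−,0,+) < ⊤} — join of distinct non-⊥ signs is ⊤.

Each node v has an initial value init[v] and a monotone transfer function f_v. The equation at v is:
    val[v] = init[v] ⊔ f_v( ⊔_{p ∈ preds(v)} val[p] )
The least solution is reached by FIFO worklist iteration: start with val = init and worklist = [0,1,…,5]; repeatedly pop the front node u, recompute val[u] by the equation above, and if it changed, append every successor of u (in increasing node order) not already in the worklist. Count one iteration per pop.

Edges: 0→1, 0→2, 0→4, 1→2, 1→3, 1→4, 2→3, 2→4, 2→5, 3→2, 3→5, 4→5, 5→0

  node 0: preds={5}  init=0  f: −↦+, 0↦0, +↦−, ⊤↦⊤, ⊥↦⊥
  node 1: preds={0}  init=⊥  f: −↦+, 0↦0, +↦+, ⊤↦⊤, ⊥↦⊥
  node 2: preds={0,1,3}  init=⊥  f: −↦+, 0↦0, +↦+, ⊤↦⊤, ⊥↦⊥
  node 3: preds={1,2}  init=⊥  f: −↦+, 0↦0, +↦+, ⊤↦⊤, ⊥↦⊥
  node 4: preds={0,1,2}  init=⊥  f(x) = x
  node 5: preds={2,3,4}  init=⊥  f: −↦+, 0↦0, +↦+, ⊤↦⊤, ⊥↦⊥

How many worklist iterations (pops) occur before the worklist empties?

Trace (8 dequeues):
  [1] u=0 | in ⊥ | out 0 | ==
  [2] u=1 | in 0 | out 0 | prev ⊥ | push {}
  [3] u=2 | in 0 | out 0 | prev ⊥ | push {}
  [4] u=3 | in 0 | out 0 | prev ⊥ | push {2}
  [5] u=4 | in 0 | out 0 | prev ⊥ | push {}
  [6] u=5 | in 0 | out 0 | prev ⊥ | push {0}
  [7] u=2 | in 0 | out 0 | ==
  [8] u=0 | in 0 | out 0 | ==

Converged values:
  [0] 0
  [1] 0
  [2] 0
  [3] 0
  [4] 0
  [5] 0

8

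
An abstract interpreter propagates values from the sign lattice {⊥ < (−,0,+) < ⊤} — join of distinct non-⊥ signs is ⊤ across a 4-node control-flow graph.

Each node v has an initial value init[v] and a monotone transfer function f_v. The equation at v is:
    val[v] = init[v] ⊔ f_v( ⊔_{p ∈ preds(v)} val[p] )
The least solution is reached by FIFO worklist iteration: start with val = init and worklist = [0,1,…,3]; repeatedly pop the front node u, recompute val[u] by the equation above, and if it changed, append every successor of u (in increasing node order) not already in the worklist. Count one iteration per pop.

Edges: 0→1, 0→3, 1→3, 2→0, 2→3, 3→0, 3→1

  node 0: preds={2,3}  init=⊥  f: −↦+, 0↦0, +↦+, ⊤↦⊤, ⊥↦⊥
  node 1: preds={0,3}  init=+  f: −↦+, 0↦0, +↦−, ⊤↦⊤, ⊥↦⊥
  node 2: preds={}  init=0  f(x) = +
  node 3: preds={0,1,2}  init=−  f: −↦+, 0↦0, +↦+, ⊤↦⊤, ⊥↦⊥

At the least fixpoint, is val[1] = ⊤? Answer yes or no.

yes

Iteration log — 6 steps:
  step 1. node 0  ⊔preds=⊤  new=⊤  old=⊥  +wl: 
  step 2. node 1  ⊔preds=⊤  new=⊤  old=+  +wl: 
  step 3. node 2  ⊔preds=⊥  new=⊤  old=0  +wl: 0
  step 4. node 3  ⊔preds=⊤  new=⊤  old=−  +wl: 1
  step 5. node 0  ⊔preds=⊤  new=⊤  stable
  step 6. node 1  ⊔preds=⊤  new=⊤  stable

Least fixpoint reached:
  node 0: ⊤
  node 1: ⊤
  node 2: ⊤
  node 3: ⊤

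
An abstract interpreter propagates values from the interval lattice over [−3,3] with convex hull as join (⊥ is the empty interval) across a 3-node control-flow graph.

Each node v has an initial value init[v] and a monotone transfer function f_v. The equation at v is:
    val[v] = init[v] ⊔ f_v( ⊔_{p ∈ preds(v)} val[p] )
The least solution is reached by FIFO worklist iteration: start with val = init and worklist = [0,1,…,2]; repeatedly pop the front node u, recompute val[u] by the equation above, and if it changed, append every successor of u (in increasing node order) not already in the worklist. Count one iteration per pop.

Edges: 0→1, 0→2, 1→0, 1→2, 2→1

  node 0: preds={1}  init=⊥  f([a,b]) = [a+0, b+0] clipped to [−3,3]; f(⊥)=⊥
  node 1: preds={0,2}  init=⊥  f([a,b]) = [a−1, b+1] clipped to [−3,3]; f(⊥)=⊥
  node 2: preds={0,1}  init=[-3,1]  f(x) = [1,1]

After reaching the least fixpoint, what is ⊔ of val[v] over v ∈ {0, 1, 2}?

Iteration log — 9 steps:
  step 1. node 0  ⊔preds=⊥  new=⊥  stable
  step 2. node 1  ⊔preds=[-3,1]  new=[-3,2]  old=⊥  +wl: 0
  step 3. node 2  ⊔preds=[-3,2]  new=[-3,1]  stable
  step 4. node 0  ⊔preds=[-3,2]  new=[-3,2]  old=⊥  +wl: 1,2
  step 5. node 1  ⊔preds=[-3,2]  new=[-3,3]  old=[-3,2]  +wl: 0
  step 6. node 2  ⊔preds=[-3,3]  new=[-3,1]  stable
  step 7. node 0  ⊔preds=[-3,3]  new=[-3,3]  old=[-3,2]  +wl: 1,2
  step 8. node 1  ⊔preds=[-3,3]  new=[-3,3]  stable
  step 9. node 2  ⊔preds=[-3,3]  new=[-3,1]  stable

Least fixpoint reached:
  node 0: [-3,3]
  node 1: [-3,3]
  node 2: [-3,1]

[-3,3]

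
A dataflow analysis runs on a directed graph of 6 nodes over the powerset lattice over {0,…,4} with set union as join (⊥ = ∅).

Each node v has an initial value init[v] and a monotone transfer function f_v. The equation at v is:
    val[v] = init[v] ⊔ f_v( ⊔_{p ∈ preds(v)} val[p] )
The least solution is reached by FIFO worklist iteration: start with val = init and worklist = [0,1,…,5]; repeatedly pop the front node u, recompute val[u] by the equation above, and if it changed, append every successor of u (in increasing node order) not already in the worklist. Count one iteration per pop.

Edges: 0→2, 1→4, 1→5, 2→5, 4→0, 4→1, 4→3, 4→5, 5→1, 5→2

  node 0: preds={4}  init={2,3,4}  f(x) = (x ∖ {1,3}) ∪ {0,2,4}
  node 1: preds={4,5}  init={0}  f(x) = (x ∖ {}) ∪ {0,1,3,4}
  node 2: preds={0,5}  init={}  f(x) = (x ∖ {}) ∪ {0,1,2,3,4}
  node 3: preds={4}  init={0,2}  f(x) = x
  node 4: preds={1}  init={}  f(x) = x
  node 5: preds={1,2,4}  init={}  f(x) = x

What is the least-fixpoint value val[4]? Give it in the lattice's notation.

Trace (15 dequeues):
  [1] u=0 | in {} | out {0,2,3,4} | prev {2,3,4} | push {}
  [2] u=1 | in {} | out {0,1,3,4} | prev {0} | push {}
  [3] u=2 | in {0,2,3,4} | out {0,1,2,3,4} | prev {} | push {}
  [4] u=3 | in {} | out {0,2} | ==
  [5] u=4 | in {0,1,3,4} | out {0,1,3,4} | prev {} | push {0,1,3}
  [6] u=5 | in {0,1,2,3,4} | out {0,1,2,3,4} | prev {} | push {2}
  [7] u=0 | in {0,1,3,4} | out {0,2,3,4} | ==
  [8] u=1 | in {0,1,2,3,4} | out {0,1,2,3,4} | prev {0,1,3,4} | push {4,5}
  [9] u=3 | in {0,1,3,4} | out {0,1,2,3,4} | prev {0,2} | push {}
  [10] u=2 | in {0,1,2,3,4} | out {0,1,2,3,4} | ==
  [11] u=4 | in {0,1,2,3,4} | out {0,1,2,3,4} | prev {0,1,3,4} | push {0,1,3}
  [12] u=5 | in {0,1,2,3,4} | out {0,1,2,3,4} | ==
  [13] u=0 | in {0,1,2,3,4} | out {0,2,3,4} | ==
  [14] u=1 | in {0,1,2,3,4} | out {0,1,2,3,4} | ==
  [15] u=3 | in {0,1,2,3,4} | out {0,1,2,3,4} | ==

Converged values:
  [0] {0,2,3,4}
  [1] {0,1,2,3,4}
  [2] {0,1,2,3,4}
  [3] {0,1,2,3,4}
  [4] {0,1,2,3,4}
  [5] {0,1,2,3,4}

{0,1,2,3,4}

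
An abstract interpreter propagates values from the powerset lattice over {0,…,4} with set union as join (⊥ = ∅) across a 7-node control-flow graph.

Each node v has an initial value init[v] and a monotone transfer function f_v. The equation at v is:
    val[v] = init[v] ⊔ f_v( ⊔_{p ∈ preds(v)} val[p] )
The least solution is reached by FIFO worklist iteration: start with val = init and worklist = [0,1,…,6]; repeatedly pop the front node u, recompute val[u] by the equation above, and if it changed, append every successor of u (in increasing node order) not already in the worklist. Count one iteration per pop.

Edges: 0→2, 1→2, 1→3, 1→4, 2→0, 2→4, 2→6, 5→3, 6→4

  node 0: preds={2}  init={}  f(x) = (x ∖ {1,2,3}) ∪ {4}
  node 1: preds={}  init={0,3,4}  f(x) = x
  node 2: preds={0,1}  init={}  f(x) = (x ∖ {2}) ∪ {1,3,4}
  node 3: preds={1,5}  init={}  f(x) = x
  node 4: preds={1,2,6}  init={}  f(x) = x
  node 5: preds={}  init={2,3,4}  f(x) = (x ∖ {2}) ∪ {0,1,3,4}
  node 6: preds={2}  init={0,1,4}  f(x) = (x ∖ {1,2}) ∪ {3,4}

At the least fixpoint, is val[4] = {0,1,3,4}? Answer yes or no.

Trace (11 dequeues):
  [1] u=0 | in {} | out {4} | prev {} | push {}
  [2] u=1 | in {} | out {0,3,4} | ==
  [3] u=2 | in {0,3,4} | out {0,1,3,4} | prev {} | push {0}
  [4] u=3 | in {0,2,3,4} | out {0,2,3,4} | prev {} | push {}
  [5] u=4 | in {0,1,3,4} | out {0,1,3,4} | prev {} | push {}
  [6] u=5 | in {} | out {0,1,2,3,4} | prev {2,3,4} | push {3}
  [7] u=6 | in {0,1,3,4} | out {0,1,3,4} | prev {0,1,4} | push {4}
  [8] u=0 | in {0,1,3,4} | out {0,4} | prev {4} | push {2}
  [9] u=3 | in {0,1,2,3,4} | out {0,1,2,3,4} | prev {0,2,3,4} | push {}
  [10] u=4 | in {0,1,3,4} | out {0,1,3,4} | ==
  [11] u=2 | in {0,3,4} | out {0,1,3,4} | ==

Converged values:
  [0] {0,4}
  [1] {0,3,4}
  [2] {0,1,3,4}
  [3] {0,1,2,3,4}
  [4] {0,1,3,4}
  [5] {0,1,2,3,4}
  [6] {0,1,3,4}

yes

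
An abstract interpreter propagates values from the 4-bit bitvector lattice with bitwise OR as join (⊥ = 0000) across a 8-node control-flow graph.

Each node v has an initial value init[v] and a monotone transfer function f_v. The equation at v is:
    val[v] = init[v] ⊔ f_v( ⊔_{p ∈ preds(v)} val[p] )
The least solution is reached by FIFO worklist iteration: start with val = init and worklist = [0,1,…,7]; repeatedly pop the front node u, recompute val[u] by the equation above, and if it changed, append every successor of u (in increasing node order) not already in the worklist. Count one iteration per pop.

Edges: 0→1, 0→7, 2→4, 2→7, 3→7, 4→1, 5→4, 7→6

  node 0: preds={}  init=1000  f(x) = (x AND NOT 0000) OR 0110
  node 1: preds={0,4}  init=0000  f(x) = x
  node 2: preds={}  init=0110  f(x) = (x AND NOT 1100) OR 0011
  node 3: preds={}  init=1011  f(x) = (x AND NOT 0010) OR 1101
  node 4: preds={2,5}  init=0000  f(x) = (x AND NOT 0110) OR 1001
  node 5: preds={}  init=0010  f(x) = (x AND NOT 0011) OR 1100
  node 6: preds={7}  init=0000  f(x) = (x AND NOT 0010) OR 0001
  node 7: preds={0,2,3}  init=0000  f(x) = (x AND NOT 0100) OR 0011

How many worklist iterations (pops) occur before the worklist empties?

11

Worklist (11 pops):
  #1 pop 0: in=0000 → 1110 (was 1000); enqueue []
  #2 pop 1: in=1110 → 1110 (was 0000); enqueue []
  #3 pop 2: in=0000 → 0111 (was 0110); enqueue []
  #4 pop 3: in=0000 → 1111 (was 1011); enqueue []
  #5 pop 4: in=0111 → 1001 (was 0000); enqueue [1]
  #6 pop 5: in=0000 → 1110 (was 0010); enqueue [4]
  #7 pop 6: in=0000 → 0001 (was 0000); enqueue []
  #8 pop 7: in=1111 → 1011 (was 0000); enqueue [6]
  #9 pop 1: in=1111 → 1111 (was 1110); enqueue []
  #10 pop 4: in=1111 → 1001 (no change)
  #11 pop 6: in=1011 → 1001 (was 0001); enqueue []

Fixpoint:
  val[0] = 1110
  val[1] = 1111
  val[2] = 0111
  val[3] = 1111
  val[4] = 1001
  val[5] = 1110
  val[6] = 1001
  val[7] = 1011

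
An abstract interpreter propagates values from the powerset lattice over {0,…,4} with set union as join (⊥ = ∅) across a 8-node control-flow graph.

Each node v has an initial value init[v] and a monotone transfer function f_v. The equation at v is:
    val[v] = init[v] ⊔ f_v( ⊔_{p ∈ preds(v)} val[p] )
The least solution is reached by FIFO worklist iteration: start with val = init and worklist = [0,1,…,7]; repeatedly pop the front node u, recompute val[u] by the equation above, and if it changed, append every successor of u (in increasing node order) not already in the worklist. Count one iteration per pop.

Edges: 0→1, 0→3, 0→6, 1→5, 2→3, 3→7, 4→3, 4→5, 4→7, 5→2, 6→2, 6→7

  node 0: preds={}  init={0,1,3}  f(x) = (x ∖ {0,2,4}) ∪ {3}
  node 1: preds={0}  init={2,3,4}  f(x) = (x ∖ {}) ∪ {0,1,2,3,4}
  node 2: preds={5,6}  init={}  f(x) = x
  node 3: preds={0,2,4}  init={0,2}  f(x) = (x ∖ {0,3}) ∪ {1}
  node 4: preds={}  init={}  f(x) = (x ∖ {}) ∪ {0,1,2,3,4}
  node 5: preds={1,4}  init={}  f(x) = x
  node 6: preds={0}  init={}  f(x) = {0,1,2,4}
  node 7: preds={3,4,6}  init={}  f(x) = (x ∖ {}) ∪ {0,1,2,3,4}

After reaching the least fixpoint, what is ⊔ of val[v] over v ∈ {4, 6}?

Worklist (12 pops):
  #1 pop 0: in={} → {0,1,3} (no change)
  #2 pop 1: in={0,1,3} → {0,1,2,3,4} (was {2,3,4}); enqueue []
  #3 pop 2: in={} → {} (no change)
  #4 pop 3: in={0,1,3} → {0,1,2} (was {0,2}); enqueue []
  #5 pop 4: in={} → {0,1,2,3,4} (was {}); enqueue [3]
  #6 pop 5: in={0,1,2,3,4} → {0,1,2,3,4} (was {}); enqueue [2]
  #7 pop 6: in={0,1,3} → {0,1,2,4} (was {}); enqueue []
  #8 pop 7: in={0,1,2,3,4} → {0,1,2,3,4} (was {}); enqueue []
  #9 pop 3: in={0,1,2,3,4} → {0,1,2,4} (was {0,1,2}); enqueue [7]
  #10 pop 2: in={0,1,2,3,4} → {0,1,2,3,4} (was {}); enqueue [3]
  #11 pop 7: in={0,1,2,3,4} → {0,1,2,3,4} (no change)
  #12 pop 3: in={0,1,2,3,4} → {0,1,2,4} (no change)

Fixpoint:
  val[0] = {0,1,3}
  val[1] = {0,1,2,3,4}
  val[2] = {0,1,2,3,4}
  val[3] = {0,1,2,4}
  val[4] = {0,1,2,3,4}
  val[5] = {0,1,2,3,4}
  val[6] = {0,1,2,4}
  val[7] = {0,1,2,3,4}

{0,1,2,3,4}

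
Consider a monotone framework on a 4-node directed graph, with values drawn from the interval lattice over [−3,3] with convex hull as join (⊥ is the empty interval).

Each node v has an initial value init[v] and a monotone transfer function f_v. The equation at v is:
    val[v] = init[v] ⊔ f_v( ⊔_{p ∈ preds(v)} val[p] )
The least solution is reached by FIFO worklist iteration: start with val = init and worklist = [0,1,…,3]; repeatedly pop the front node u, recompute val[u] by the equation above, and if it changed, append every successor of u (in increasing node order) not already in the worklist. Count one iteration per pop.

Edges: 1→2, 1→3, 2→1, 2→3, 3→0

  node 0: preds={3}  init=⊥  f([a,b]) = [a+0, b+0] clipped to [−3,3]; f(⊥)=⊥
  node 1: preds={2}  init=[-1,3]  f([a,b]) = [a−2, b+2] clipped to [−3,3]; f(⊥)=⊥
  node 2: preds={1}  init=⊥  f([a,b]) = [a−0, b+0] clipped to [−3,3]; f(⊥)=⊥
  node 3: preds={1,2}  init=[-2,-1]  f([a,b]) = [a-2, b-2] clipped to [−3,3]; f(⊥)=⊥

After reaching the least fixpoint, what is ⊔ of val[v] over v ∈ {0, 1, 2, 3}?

Trace (9 dequeues):
  [1] u=0 | in [-2,-1] | out [-2,-1] | prev ⊥ | push {}
  [2] u=1 | in ⊥ | out [-1,3] | ==
  [3] u=2 | in [-1,3] | out [-1,3] | prev ⊥ | push {1}
  [4] u=3 | in [-1,3] | out [-3,1] | prev [-2,-1] | push {0}
  [5] u=1 | in [-1,3] | out [-3,3] | prev [-1,3] | push {2,3}
  [6] u=0 | in [-3,1] | out [-3,1] | prev [-2,-1] | push {}
  [7] u=2 | in [-3,3] | out [-3,3] | prev [-1,3] | push {1}
  [8] u=3 | in [-3,3] | out [-3,1] | ==
  [9] u=1 | in [-3,3] | out [-3,3] | ==

Converged values:
  [0] [-3,1]
  [1] [-3,3]
  [2] [-3,3]
  [3] [-3,1]

[-3,3]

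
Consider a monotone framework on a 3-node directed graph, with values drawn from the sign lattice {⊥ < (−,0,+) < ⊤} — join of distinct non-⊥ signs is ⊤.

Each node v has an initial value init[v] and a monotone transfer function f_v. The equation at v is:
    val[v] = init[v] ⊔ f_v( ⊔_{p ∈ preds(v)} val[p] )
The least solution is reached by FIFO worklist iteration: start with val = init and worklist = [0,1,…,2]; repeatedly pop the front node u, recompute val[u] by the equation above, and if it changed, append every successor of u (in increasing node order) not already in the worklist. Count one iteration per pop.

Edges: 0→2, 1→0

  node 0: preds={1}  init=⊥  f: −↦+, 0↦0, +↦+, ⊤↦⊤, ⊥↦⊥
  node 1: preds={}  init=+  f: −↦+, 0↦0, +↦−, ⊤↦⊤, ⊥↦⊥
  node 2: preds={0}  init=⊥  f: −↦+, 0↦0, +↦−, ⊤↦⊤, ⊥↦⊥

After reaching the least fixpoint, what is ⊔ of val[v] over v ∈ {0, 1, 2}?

⊤

Trace (3 dequeues):
  [1] u=0 | in + | out + | prev ⊥ | push {}
  [2] u=1 | in ⊥ | out + | ==
  [3] u=2 | in + | out − | prev ⊥ | push {}

Converged values:
  [0] +
  [1] +
  [2] −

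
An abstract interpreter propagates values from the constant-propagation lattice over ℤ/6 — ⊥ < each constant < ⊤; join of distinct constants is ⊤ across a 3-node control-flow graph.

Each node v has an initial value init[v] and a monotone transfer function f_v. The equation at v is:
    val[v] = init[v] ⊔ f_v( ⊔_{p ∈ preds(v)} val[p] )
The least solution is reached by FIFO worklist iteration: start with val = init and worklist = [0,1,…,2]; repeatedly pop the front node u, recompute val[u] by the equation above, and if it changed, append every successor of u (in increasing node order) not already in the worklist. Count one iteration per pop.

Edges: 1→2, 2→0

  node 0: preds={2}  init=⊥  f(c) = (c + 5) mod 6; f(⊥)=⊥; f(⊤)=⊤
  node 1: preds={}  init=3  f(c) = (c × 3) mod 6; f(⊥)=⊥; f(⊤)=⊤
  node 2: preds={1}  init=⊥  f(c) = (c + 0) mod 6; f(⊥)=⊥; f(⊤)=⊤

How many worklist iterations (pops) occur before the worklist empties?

4

Iteration log — 4 steps:
  step 1. node 0  ⊔preds=⊥  new=⊥  stable
  step 2. node 1  ⊔preds=⊥  new=3  stable
  step 3. node 2  ⊔preds=3  new=3  old=⊥  +wl: 0
  step 4. node 0  ⊔preds=3  new=2  old=⊥  +wl: 

Least fixpoint reached:
  node 0: 2
  node 1: 3
  node 2: 3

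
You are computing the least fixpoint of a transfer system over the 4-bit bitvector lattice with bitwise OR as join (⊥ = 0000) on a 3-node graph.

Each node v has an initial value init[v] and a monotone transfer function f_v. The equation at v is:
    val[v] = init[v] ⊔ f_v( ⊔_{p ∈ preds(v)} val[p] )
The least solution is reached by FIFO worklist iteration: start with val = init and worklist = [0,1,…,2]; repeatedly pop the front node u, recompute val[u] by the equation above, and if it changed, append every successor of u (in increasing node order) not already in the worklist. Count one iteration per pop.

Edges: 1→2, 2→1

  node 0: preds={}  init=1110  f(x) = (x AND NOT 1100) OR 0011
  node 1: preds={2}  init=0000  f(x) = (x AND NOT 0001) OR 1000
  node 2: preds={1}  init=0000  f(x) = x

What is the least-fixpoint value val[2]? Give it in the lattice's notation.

Trace (4 dequeues):
  [1] u=0 | in 0000 | out 1111 | prev 1110 | push {}
  [2] u=1 | in 0000 | out 1000 | prev 0000 | push {}
  [3] u=2 | in 1000 | out 1000 | prev 0000 | push {1}
  [4] u=1 | in 1000 | out 1000 | ==

Converged values:
  [0] 1111
  [1] 1000
  [2] 1000

1000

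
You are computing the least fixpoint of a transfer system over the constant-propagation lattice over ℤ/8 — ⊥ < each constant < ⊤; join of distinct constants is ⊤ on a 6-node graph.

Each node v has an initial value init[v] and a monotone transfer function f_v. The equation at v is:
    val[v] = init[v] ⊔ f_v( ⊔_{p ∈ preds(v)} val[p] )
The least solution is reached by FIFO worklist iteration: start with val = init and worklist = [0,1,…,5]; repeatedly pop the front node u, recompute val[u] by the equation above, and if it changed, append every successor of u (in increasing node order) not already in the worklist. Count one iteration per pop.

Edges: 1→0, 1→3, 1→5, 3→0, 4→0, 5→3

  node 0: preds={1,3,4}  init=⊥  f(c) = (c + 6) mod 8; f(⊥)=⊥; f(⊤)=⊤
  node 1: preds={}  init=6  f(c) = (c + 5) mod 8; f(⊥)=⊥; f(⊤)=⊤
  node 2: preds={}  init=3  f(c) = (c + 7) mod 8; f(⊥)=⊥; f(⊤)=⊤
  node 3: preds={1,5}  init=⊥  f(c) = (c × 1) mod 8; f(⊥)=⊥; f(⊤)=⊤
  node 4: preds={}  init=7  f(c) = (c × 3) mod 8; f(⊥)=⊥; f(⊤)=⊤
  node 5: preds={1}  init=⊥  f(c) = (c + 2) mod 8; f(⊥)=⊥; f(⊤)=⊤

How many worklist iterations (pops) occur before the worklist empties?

9

Trace (9 dequeues):
  [1] u=0 | in ⊤ | out ⊤ | prev ⊥ | push {}
  [2] u=1 | in ⊥ | out 6 | ==
  [3] u=2 | in ⊥ | out 3 | ==
  [4] u=3 | in 6 | out 6 | prev ⊥ | push {0}
  [5] u=4 | in ⊥ | out 7 | ==
  [6] u=5 | in 6 | out 0 | prev ⊥ | push {3}
  [7] u=0 | in ⊤ | out ⊤ | ==
  [8] u=3 | in ⊤ | out ⊤ | prev 6 | push {0}
  [9] u=0 | in ⊤ | out ⊤ | ==

Converged values:
  [0] ⊤
  [1] 6
  [2] 3
  [3] ⊤
  [4] 7
  [5] 0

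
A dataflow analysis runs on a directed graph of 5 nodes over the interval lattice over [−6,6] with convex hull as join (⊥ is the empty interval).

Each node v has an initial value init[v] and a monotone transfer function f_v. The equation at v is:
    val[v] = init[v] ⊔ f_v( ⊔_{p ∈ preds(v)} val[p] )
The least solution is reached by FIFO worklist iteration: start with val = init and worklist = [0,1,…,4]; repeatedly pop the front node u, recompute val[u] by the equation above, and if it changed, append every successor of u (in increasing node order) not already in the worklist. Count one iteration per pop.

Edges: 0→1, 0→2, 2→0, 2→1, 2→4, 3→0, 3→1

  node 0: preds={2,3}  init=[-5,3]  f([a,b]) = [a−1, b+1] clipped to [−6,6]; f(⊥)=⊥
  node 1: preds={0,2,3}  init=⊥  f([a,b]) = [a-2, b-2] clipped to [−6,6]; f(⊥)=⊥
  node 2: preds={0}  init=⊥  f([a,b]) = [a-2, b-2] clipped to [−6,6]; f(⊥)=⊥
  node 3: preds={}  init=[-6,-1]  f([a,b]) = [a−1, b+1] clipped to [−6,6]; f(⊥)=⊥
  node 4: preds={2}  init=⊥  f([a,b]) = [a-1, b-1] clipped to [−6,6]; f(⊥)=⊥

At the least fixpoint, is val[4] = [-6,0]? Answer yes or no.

Iteration log — 7 steps:
  step 1. node 0  ⊔preds=[-6,-1]  new=[-6,3]  old=[-5,3]  +wl: 
  step 2. node 1  ⊔preds=[-6,3]  new=[-6,1]  old=⊥  +wl: 
  step 3. node 2  ⊔preds=[-6,3]  new=[-6,1]  old=⊥  +wl: 0,1
  step 4. node 3  ⊔preds=⊥  new=[-6,-1]  stable
  step 5. node 4  ⊔preds=[-6,1]  new=[-6,0]  old=⊥  +wl: 
  step 6. node 0  ⊔preds=[-6,1]  new=[-6,3]  stable
  step 7. node 1  ⊔preds=[-6,3]  new=[-6,1]  stable

Least fixpoint reached:
  node 0: [-6,3]
  node 1: [-6,1]
  node 2: [-6,1]
  node 3: [-6,-1]
  node 4: [-6,0]

yes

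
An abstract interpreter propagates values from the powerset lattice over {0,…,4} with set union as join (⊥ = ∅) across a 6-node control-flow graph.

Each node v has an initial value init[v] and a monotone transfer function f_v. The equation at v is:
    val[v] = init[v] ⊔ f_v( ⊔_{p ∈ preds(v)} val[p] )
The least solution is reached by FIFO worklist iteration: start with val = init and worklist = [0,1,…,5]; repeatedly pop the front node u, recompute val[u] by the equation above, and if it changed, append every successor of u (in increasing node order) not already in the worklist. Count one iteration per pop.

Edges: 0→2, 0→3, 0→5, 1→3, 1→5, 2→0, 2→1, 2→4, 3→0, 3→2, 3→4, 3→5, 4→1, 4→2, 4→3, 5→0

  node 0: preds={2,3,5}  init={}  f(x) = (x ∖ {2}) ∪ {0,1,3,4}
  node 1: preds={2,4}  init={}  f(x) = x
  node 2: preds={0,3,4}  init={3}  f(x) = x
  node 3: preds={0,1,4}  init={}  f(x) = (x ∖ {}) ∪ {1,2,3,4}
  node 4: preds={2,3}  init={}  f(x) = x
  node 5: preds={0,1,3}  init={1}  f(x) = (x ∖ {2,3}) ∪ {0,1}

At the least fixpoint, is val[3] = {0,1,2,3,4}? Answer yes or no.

yes

Iteration log — 14 steps:
  step 1. node 0  ⊔preds={1,3}  new={0,1,3,4}  old={}  +wl: 
  step 2. node 1  ⊔preds={3}  new={3}  old={}  +wl: 
  step 3. node 2  ⊔preds={0,1,3,4}  new={0,1,3,4}  old={3}  +wl: 0,1
  step 4. node 3  ⊔preds={0,1,3,4}  new={0,1,2,3,4}  old={}  +wl: 2
  step 5. node 4  ⊔preds={0,1,2,3,4}  new={0,1,2,3,4}  old={}  +wl: 3
  step 6. node 5  ⊔preds={0,1,2,3,4}  new={0,1,4}  old={1}  +wl: 
  step 7. node 0  ⊔preds={0,1,2,3,4}  new={0,1,3,4}  stable
  step 8. node 1  ⊔preds={0,1,2,3,4}  new={0,1,2,3,4}  old={3}  +wl: 5
  step 9. node 2  ⊔preds={0,1,2,3,4}  new={0,1,2,3,4}  old={0,1,3,4}  +wl: 0,1,4
  step 10. node 3  ⊔preds={0,1,2,3,4}  new={0,1,2,3,4}  stable
  step 11. node 5  ⊔preds={0,1,2,3,4}  new={0,1,4}  stable
  step 12. node 0  ⊔preds={0,1,2,3,4}  new={0,1,3,4}  stable
  step 13. node 1  ⊔preds={0,1,2,3,4}  new={0,1,2,3,4}  stable
  step 14. node 4  ⊔preds={0,1,2,3,4}  new={0,1,2,3,4}  stable

Least fixpoint reached:
  node 0: {0,1,3,4}
  node 1: {0,1,2,3,4}
  node 2: {0,1,2,3,4}
  node 3: {0,1,2,3,4}
  node 4: {0,1,2,3,4}
  node 5: {0,1,4}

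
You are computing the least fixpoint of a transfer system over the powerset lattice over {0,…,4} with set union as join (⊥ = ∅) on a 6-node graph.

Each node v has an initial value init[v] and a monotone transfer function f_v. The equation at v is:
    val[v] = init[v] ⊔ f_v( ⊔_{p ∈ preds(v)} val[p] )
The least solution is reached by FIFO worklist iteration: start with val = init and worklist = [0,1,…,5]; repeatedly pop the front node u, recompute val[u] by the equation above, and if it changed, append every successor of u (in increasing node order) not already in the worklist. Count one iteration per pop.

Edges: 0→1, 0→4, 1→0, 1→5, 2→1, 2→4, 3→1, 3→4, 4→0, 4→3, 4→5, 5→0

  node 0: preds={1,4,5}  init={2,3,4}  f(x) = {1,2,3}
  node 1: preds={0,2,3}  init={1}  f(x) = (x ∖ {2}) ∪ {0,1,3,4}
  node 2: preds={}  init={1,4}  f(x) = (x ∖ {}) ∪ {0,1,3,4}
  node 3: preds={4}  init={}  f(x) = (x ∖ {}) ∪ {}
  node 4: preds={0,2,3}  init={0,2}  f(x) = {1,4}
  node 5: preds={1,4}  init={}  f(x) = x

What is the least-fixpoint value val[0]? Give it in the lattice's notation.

Iteration log — 11 steps:
  step 1. node 0  ⊔preds={0,1,2}  new={1,2,3,4}  old={2,3,4}  +wl: 
  step 2. node 1  ⊔preds={1,2,3,4}  new={0,1,3,4}  old={1}  +wl: 0
  step 3. node 2  ⊔preds={}  new={0,1,3,4}  old={1,4}  +wl: 1
  step 4. node 3  ⊔preds={0,2}  new={0,2}  old={}  +wl: 
  step 5. node 4  ⊔preds={0,1,2,3,4}  new={0,1,2,4}  old={0,2}  +wl: 3
  step 6. node 5  ⊔preds={0,1,2,3,4}  new={0,1,2,3,4}  old={}  +wl: 
  step 7. node 0  ⊔preds={0,1,2,3,4}  new={1,2,3,4}  stable
  step 8. node 1  ⊔preds={0,1,2,3,4}  new={0,1,3,4}  stable
  step 9. node 3  ⊔preds={0,1,2,4}  new={0,1,2,4}  old={0,2}  +wl: 1,4
  step 10. node 1  ⊔preds={0,1,2,3,4}  new={0,1,3,4}  stable
  step 11. node 4  ⊔preds={0,1,2,3,4}  new={0,1,2,4}  stable

Least fixpoint reached:
  node 0: {1,2,3,4}
  node 1: {0,1,3,4}
  node 2: {0,1,3,4}
  node 3: {0,1,2,4}
  node 4: {0,1,2,4}
  node 5: {0,1,2,3,4}

{1,2,3,4}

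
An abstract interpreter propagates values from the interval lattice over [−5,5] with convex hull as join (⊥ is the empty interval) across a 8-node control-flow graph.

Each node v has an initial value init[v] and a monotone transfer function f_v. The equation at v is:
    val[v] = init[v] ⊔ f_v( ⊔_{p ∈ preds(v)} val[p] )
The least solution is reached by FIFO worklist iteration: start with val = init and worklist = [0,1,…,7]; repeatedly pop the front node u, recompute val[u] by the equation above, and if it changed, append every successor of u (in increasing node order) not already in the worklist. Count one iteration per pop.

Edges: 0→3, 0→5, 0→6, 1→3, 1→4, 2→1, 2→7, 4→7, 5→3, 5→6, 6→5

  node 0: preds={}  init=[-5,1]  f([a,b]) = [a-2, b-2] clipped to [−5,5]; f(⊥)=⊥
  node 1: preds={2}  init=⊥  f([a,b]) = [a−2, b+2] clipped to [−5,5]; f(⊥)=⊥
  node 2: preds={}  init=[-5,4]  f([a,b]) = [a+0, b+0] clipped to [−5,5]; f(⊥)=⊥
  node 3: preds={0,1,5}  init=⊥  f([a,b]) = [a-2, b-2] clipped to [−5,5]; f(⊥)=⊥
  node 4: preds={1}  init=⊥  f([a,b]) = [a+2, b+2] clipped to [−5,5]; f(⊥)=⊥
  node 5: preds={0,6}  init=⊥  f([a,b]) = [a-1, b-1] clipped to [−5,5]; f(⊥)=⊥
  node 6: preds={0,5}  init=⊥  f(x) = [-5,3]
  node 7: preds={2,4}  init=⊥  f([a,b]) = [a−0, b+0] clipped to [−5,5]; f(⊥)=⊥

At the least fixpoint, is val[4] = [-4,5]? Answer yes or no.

Trace (12 dequeues):
  [1] u=0 | in ⊥ | out [-5,1] | ==
  [2] u=1 | in [-5,4] | out [-5,5] | prev ⊥ | push {}
  [3] u=2 | in ⊥ | out [-5,4] | ==
  [4] u=3 | in [-5,5] | out [-5,3] | prev ⊥ | push {}
  [5] u=4 | in [-5,5] | out [-3,5] | prev ⊥ | push {}
  [6] u=5 | in [-5,1] | out [-5,0] | prev ⊥ | push {3}
  [7] u=6 | in [-5,1] | out [-5,3] | prev ⊥ | push {5}
  [8] u=7 | in [-5,5] | out [-5,5] | prev ⊥ | push {}
  [9] u=3 | in [-5,5] | out [-5,3] | ==
  [10] u=5 | in [-5,3] | out [-5,2] | prev [-5,0] | push {3,6}
  [11] u=3 | in [-5,5] | out [-5,3] | ==
  [12] u=6 | in [-5,2] | out [-5,3] | ==

Converged values:
  [0] [-5,1]
  [1] [-5,5]
  [2] [-5,4]
  [3] [-5,3]
  [4] [-3,5]
  [5] [-5,2]
  [6] [-5,3]
  [7] [-5,5]

no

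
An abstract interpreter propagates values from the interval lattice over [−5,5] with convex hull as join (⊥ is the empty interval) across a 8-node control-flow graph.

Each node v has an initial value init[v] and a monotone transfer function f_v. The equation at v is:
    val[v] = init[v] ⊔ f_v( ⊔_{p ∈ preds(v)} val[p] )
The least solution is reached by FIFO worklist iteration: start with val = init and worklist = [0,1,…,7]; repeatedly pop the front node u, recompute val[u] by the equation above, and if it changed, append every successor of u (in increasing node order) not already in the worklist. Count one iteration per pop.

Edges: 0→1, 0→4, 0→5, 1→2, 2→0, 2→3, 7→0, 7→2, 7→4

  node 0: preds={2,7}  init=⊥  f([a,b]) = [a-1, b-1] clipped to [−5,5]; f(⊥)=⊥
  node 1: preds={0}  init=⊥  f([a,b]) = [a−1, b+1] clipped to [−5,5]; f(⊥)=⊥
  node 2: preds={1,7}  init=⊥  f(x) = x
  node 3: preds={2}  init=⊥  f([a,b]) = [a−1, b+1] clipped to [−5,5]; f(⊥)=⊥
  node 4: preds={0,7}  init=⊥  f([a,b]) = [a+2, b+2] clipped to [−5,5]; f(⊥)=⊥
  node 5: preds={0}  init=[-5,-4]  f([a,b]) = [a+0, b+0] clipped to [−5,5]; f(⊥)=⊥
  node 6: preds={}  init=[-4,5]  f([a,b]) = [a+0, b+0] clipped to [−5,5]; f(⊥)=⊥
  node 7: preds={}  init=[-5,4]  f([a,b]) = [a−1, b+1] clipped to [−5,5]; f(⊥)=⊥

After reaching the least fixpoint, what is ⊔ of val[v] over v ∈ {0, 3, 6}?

[-5,5]

Trace (9 dequeues):
  [1] u=0 | in [-5,4] | out [-5,3] | prev ⊥ | push {}
  [2] u=1 | in [-5,3] | out [-5,4] | prev ⊥ | push {}
  [3] u=2 | in [-5,4] | out [-5,4] | prev ⊥ | push {0}
  [4] u=3 | in [-5,4] | out [-5,5] | prev ⊥ | push {}
  [5] u=4 | in [-5,4] | out [-3,5] | prev ⊥ | push {}
  [6] u=5 | in [-5,3] | out [-5,3] | prev [-5,-4] | push {}
  [7] u=6 | in ⊥ | out [-4,5] | ==
  [8] u=7 | in ⊥ | out [-5,4] | ==
  [9] u=0 | in [-5,4] | out [-5,3] | ==

Converged values:
  [0] [-5,3]
  [1] [-5,4]
  [2] [-5,4]
  [3] [-5,5]
  [4] [-3,5]
  [5] [-5,3]
  [6] [-4,5]
  [7] [-5,4]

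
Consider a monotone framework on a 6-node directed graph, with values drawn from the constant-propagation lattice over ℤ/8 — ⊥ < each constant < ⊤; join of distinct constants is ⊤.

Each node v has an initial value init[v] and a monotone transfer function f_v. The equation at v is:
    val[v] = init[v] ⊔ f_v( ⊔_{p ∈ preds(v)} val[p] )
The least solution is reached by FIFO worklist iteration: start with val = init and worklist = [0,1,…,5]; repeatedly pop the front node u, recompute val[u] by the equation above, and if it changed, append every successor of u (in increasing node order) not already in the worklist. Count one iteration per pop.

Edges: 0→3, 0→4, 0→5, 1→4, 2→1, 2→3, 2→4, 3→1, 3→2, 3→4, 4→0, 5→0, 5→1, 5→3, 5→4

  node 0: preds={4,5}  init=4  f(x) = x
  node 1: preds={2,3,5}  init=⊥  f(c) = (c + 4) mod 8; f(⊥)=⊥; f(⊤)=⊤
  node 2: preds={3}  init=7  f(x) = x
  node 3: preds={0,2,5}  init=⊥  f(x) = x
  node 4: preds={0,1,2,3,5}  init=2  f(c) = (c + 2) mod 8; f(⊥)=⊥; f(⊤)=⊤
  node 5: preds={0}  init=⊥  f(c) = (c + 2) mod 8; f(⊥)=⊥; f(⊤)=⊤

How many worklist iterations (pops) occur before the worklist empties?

12

Worklist (12 pops):
  #1 pop 0: in=2 → ⊤ (was 4); enqueue []
  #2 pop 1: in=7 → 3 (was ⊥); enqueue []
  #3 pop 2: in=⊥ → 7 (no change)
  #4 pop 3: in=⊤ → ⊤ (was ⊥); enqueue [1,2]
  #5 pop 4: in=⊤ → ⊤ (was 2); enqueue [0]
  #6 pop 5: in=⊤ → ⊤ (was ⊥); enqueue [3,4]
  #7 pop 1: in=⊤ → ⊤ (was 3); enqueue []
  #8 pop 2: in=⊤ → ⊤ (was 7); enqueue [1]
  #9 pop 0: in=⊤ → ⊤ (no change)
  #10 pop 3: in=⊤ → ⊤ (no change)
  #11 pop 4: in=⊤ → ⊤ (no change)
  #12 pop 1: in=⊤ → ⊤ (no change)

Fixpoint:
  val[0] = ⊤
  val[1] = ⊤
  val[2] = ⊤
  val[3] = ⊤
  val[4] = ⊤
  val[5] = ⊤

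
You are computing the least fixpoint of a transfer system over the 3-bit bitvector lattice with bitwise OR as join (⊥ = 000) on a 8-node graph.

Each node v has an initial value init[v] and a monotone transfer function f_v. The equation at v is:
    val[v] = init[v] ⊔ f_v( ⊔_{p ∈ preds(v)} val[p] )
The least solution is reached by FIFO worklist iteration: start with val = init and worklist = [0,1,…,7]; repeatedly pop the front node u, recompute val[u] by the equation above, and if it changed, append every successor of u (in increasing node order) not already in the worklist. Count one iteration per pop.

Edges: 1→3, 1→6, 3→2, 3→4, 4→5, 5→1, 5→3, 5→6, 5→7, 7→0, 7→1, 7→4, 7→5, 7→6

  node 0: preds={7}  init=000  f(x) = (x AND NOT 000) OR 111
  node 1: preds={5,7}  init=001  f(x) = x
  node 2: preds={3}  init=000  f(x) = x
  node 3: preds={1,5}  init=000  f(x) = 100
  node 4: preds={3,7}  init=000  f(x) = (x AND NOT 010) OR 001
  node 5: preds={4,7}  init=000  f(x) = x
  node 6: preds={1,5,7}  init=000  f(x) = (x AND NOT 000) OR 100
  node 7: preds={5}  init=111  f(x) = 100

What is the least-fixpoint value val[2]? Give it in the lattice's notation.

Worklist (11 pops):
  #1 pop 0: in=111 → 111 (was 000); enqueue []
  #2 pop 1: in=111 → 111 (was 001); enqueue []
  #3 pop 2: in=000 → 000 (no change)
  #4 pop 3: in=111 → 100 (was 000); enqueue [2]
  #5 pop 4: in=111 → 101 (was 000); enqueue []
  #6 pop 5: in=111 → 111 (was 000); enqueue [1,3]
  #7 pop 6: in=111 → 111 (was 000); enqueue []
  #8 pop 7: in=111 → 111 (no change)
  #9 pop 2: in=100 → 100 (was 000); enqueue []
  #10 pop 1: in=111 → 111 (no change)
  #11 pop 3: in=111 → 100 (no change)

Fixpoint:
  val[0] = 111
  val[1] = 111
  val[2] = 100
  val[3] = 100
  val[4] = 101
  val[5] = 111
  val[6] = 111
  val[7] = 111

100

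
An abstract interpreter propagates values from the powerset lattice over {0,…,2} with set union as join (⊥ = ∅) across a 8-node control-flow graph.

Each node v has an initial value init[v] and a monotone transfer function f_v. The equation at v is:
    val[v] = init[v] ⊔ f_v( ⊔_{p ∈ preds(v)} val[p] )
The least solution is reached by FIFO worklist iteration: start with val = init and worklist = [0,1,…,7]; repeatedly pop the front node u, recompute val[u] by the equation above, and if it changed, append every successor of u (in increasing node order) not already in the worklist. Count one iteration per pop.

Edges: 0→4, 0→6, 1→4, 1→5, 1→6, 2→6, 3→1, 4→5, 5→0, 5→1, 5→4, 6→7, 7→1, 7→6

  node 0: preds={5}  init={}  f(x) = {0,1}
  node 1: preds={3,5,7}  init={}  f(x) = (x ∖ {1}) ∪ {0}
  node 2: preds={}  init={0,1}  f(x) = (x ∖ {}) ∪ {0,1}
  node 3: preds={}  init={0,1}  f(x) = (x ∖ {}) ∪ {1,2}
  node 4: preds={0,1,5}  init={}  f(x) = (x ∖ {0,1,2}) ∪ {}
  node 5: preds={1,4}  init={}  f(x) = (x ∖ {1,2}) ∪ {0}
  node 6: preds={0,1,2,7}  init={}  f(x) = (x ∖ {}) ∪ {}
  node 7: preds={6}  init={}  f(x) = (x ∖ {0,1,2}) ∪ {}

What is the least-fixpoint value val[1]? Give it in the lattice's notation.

{0,2}

Worklist (14 pops):
  #1 pop 0: in={} → {0,1} (was {}); enqueue []
  #2 pop 1: in={0,1} → {0} (was {}); enqueue []
  #3 pop 2: in={} → {0,1} (no change)
  #4 pop 3: in={} → {0,1,2} (was {0,1}); enqueue [1]
  #5 pop 4: in={0,1} → {} (no change)
  #6 pop 5: in={0} → {0} (was {}); enqueue [0,4]
  #7 pop 6: in={0,1} → {0,1} (was {}); enqueue []
  #8 pop 7: in={0,1} → {} (no change)
  #9 pop 1: in={0,1,2} → {0,2} (was {0}); enqueue [5,6]
  #10 pop 0: in={0} → {0,1} (no change)
  #11 pop 4: in={0,1,2} → {} (no change)
  #12 pop 5: in={0,2} → {0} (no change)
  #13 pop 6: in={0,1,2} → {0,1,2} (was {0,1}); enqueue [7]
  #14 pop 7: in={0,1,2} → {} (no change)

Fixpoint:
  val[0] = {0,1}
  val[1] = {0,2}
  val[2] = {0,1}
  val[3] = {0,1,2}
  val[4] = {}
  val[5] = {0}
  val[6] = {0,1,2}
  val[7] = {}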